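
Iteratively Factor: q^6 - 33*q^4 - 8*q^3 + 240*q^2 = (q)*(q^5 - 33*q^3 - 8*q^2 + 240*q) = q*(q + 4)*(q^4 - 4*q^3 - 17*q^2 + 60*q) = q*(q + 4)^2*(q^3 - 8*q^2 + 15*q) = q^2*(q + 4)^2*(q^2 - 8*q + 15) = q^2*(q - 3)*(q + 4)^2*(q - 5)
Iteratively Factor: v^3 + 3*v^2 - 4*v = (v + 4)*(v^2 - v) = (v - 1)*(v + 4)*(v)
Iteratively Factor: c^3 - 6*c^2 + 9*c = (c)*(c^2 - 6*c + 9) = c*(c - 3)*(c - 3)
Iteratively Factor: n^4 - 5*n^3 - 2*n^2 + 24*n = (n)*(n^3 - 5*n^2 - 2*n + 24) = n*(n + 2)*(n^2 - 7*n + 12) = n*(n - 4)*(n + 2)*(n - 3)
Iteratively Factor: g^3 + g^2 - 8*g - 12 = (g - 3)*(g^2 + 4*g + 4) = (g - 3)*(g + 2)*(g + 2)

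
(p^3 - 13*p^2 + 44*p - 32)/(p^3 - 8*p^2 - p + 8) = (p - 4)/(p + 1)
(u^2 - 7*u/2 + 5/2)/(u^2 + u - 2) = (u - 5/2)/(u + 2)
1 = 1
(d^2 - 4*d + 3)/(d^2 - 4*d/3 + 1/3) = 3*(d - 3)/(3*d - 1)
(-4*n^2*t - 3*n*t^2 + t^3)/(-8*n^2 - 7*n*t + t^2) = t*(-4*n + t)/(-8*n + t)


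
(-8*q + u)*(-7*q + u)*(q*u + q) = 56*q^3*u + 56*q^3 - 15*q^2*u^2 - 15*q^2*u + q*u^3 + q*u^2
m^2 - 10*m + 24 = (m - 6)*(m - 4)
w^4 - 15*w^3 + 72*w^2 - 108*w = w*(w - 6)^2*(w - 3)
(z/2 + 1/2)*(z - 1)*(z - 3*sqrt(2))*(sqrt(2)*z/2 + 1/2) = sqrt(2)*z^4/4 - 5*z^3/4 - sqrt(2)*z^2 + 5*z/4 + 3*sqrt(2)/4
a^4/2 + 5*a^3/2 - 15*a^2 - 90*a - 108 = (a/2 + 1)*(a - 6)*(a + 3)*(a + 6)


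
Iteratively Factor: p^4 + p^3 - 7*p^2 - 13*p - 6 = (p + 2)*(p^3 - p^2 - 5*p - 3) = (p - 3)*(p + 2)*(p^2 + 2*p + 1) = (p - 3)*(p + 1)*(p + 2)*(p + 1)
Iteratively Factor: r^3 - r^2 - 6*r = (r + 2)*(r^2 - 3*r) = (r - 3)*(r + 2)*(r)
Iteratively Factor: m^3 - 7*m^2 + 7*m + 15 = (m - 5)*(m^2 - 2*m - 3) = (m - 5)*(m + 1)*(m - 3)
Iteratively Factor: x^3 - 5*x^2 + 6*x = (x - 3)*(x^2 - 2*x) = (x - 3)*(x - 2)*(x)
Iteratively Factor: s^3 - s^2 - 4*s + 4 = (s - 2)*(s^2 + s - 2) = (s - 2)*(s - 1)*(s + 2)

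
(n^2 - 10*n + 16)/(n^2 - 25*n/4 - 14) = 4*(n - 2)/(4*n + 7)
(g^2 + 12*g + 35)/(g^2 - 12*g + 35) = (g^2 + 12*g + 35)/(g^2 - 12*g + 35)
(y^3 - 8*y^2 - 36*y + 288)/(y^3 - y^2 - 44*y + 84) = (y^2 - 2*y - 48)/(y^2 + 5*y - 14)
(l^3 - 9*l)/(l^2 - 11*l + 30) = l*(l^2 - 9)/(l^2 - 11*l + 30)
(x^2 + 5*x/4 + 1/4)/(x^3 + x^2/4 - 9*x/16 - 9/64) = 16*(x + 1)/(16*x^2 - 9)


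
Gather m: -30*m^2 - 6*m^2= -36*m^2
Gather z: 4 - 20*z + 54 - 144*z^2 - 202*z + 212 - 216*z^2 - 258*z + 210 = -360*z^2 - 480*z + 480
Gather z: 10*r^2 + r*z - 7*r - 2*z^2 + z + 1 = 10*r^2 - 7*r - 2*z^2 + z*(r + 1) + 1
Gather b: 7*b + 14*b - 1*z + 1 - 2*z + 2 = 21*b - 3*z + 3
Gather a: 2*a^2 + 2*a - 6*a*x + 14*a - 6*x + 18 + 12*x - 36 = 2*a^2 + a*(16 - 6*x) + 6*x - 18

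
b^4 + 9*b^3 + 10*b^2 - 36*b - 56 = (b - 2)*(b + 2)^2*(b + 7)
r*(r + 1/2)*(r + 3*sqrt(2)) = r^3 + r^2/2 + 3*sqrt(2)*r^2 + 3*sqrt(2)*r/2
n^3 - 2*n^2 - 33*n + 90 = (n - 5)*(n - 3)*(n + 6)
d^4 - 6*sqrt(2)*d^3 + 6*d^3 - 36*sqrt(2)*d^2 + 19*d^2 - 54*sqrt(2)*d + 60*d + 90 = (d + 3)^2*(d - 5*sqrt(2))*(d - sqrt(2))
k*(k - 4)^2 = k^3 - 8*k^2 + 16*k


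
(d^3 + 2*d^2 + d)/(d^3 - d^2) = (d^2 + 2*d + 1)/(d*(d - 1))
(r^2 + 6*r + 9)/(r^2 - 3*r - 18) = (r + 3)/(r - 6)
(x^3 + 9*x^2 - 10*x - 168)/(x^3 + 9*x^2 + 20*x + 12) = (x^2 + 3*x - 28)/(x^2 + 3*x + 2)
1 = 1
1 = 1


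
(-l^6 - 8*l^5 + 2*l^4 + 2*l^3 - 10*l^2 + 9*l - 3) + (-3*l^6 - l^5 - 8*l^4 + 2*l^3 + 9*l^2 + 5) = -4*l^6 - 9*l^5 - 6*l^4 + 4*l^3 - l^2 + 9*l + 2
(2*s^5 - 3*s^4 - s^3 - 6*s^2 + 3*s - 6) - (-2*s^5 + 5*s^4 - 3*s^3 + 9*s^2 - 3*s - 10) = 4*s^5 - 8*s^4 + 2*s^3 - 15*s^2 + 6*s + 4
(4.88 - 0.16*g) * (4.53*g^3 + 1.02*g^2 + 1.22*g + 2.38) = -0.7248*g^4 + 21.9432*g^3 + 4.7824*g^2 + 5.5728*g + 11.6144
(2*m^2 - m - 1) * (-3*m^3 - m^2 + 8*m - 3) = -6*m^5 + m^4 + 20*m^3 - 13*m^2 - 5*m + 3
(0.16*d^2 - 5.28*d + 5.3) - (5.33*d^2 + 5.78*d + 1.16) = -5.17*d^2 - 11.06*d + 4.14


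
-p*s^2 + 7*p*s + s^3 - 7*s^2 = s*(-p + s)*(s - 7)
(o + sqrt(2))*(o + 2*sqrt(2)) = o^2 + 3*sqrt(2)*o + 4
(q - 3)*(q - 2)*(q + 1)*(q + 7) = q^4 + 3*q^3 - 27*q^2 + 13*q + 42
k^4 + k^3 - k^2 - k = k*(k - 1)*(k + 1)^2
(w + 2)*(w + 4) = w^2 + 6*w + 8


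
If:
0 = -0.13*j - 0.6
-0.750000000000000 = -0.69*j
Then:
No Solution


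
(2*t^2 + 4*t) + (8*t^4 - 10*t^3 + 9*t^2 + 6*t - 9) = 8*t^4 - 10*t^3 + 11*t^2 + 10*t - 9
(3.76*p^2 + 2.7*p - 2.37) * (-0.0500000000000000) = -0.188*p^2 - 0.135*p + 0.1185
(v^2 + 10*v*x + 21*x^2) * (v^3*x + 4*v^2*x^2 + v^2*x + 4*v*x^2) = v^5*x + 14*v^4*x^2 + v^4*x + 61*v^3*x^3 + 14*v^3*x^2 + 84*v^2*x^4 + 61*v^2*x^3 + 84*v*x^4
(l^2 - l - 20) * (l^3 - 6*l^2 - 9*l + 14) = l^5 - 7*l^4 - 23*l^3 + 143*l^2 + 166*l - 280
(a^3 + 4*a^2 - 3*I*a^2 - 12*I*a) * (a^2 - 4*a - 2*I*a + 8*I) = a^5 - 5*I*a^4 - 22*a^3 + 80*I*a^2 + 96*a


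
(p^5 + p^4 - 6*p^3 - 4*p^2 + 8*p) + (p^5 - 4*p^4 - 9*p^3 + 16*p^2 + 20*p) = 2*p^5 - 3*p^4 - 15*p^3 + 12*p^2 + 28*p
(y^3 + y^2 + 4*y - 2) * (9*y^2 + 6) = 9*y^5 + 9*y^4 + 42*y^3 - 12*y^2 + 24*y - 12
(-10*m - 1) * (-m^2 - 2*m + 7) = 10*m^3 + 21*m^2 - 68*m - 7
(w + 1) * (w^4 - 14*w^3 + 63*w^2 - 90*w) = w^5 - 13*w^4 + 49*w^3 - 27*w^2 - 90*w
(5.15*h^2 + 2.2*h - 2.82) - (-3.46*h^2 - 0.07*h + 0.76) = 8.61*h^2 + 2.27*h - 3.58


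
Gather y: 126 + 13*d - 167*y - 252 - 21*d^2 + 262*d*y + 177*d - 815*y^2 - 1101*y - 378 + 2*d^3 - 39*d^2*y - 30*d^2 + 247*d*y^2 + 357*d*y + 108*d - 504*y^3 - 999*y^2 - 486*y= 2*d^3 - 51*d^2 + 298*d - 504*y^3 + y^2*(247*d - 1814) + y*(-39*d^2 + 619*d - 1754) - 504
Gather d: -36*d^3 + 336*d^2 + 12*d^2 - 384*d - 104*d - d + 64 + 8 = -36*d^3 + 348*d^2 - 489*d + 72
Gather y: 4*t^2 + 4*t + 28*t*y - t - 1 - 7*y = 4*t^2 + 3*t + y*(28*t - 7) - 1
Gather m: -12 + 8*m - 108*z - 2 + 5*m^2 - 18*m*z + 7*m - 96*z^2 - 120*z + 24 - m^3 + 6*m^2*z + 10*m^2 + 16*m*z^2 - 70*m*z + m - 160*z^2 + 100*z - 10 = -m^3 + m^2*(6*z + 15) + m*(16*z^2 - 88*z + 16) - 256*z^2 - 128*z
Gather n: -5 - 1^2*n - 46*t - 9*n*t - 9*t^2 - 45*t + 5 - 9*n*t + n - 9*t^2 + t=-18*n*t - 18*t^2 - 90*t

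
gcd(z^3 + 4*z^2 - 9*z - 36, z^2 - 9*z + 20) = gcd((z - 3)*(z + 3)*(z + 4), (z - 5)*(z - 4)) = 1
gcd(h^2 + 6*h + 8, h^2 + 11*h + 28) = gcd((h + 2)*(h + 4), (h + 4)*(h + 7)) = h + 4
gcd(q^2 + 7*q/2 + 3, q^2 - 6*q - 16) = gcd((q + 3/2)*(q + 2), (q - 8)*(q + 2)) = q + 2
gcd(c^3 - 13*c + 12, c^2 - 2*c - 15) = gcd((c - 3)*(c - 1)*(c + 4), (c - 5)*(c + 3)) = 1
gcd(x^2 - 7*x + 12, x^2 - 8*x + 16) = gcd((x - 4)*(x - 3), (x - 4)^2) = x - 4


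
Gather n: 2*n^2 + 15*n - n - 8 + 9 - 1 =2*n^2 + 14*n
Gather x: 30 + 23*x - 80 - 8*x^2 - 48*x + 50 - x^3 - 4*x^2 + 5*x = -x^3 - 12*x^2 - 20*x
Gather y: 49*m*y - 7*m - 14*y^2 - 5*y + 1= -7*m - 14*y^2 + y*(49*m - 5) + 1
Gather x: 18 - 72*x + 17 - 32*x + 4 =39 - 104*x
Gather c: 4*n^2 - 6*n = 4*n^2 - 6*n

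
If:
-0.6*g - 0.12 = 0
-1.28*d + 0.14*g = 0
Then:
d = -0.02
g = -0.20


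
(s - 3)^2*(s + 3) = s^3 - 3*s^2 - 9*s + 27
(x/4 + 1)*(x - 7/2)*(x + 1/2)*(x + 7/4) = x^4/4 + 11*x^3/16 - 3*x^2 - 497*x/64 - 49/16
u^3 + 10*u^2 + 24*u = u*(u + 4)*(u + 6)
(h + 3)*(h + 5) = h^2 + 8*h + 15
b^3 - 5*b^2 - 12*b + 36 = (b - 6)*(b - 2)*(b + 3)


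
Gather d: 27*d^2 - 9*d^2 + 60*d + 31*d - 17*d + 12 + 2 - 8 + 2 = 18*d^2 + 74*d + 8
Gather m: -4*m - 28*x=-4*m - 28*x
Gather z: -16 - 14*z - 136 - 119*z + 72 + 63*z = -70*z - 80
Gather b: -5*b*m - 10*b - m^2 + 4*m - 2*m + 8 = b*(-5*m - 10) - m^2 + 2*m + 8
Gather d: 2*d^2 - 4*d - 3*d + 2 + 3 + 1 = 2*d^2 - 7*d + 6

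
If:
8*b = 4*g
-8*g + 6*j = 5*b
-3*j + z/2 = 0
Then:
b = z/21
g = 2*z/21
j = z/6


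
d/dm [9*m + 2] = 9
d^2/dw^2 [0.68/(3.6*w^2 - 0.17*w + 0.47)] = (-17.6256*w^2 + 0.83232*w + 0.68*(7.2*w - 0.17)*(14.4*w - 0.34) - 2.30112)/(3.6*w^2 - 0.17*w + 0.47)^3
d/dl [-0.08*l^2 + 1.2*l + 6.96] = 1.2 - 0.16*l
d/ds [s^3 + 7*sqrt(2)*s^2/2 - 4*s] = 3*s^2 + 7*sqrt(2)*s - 4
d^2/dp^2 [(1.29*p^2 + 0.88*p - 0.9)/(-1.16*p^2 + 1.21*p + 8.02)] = (-5.989544*p^3 - 64.740528*p^2 - 56.700336*p - 129.4861)/(1.560896*p^6 - 4.884528*p^5 - 27.280068*p^4 + 65.769671*p^3 + 188.608746*p^2 - 233.483052*p - 515.849608)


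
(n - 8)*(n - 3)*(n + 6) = n^3 - 5*n^2 - 42*n + 144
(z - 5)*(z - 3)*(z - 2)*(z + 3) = z^4 - 7*z^3 + z^2 + 63*z - 90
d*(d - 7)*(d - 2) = d^3 - 9*d^2 + 14*d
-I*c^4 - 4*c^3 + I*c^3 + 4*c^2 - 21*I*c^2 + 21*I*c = c*(c - 7*I)*(c + 3*I)*(-I*c + I)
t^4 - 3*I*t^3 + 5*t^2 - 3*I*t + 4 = (t - 4*I)*(t - I)*(t + I)^2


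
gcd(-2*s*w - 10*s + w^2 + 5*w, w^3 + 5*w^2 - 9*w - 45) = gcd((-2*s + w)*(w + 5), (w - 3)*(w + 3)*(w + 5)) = w + 5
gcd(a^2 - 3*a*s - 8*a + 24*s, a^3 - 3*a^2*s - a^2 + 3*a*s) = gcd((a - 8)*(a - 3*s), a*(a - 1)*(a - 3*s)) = -a + 3*s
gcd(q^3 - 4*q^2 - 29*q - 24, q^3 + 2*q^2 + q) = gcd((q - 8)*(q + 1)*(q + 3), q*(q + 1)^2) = q + 1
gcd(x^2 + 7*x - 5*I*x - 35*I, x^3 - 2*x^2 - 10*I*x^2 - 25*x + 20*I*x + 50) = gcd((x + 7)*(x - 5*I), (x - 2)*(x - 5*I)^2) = x - 5*I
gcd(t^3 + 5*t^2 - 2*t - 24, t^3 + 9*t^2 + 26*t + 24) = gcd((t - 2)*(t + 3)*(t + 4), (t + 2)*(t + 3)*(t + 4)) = t^2 + 7*t + 12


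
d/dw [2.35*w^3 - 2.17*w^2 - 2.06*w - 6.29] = 7.05*w^2 - 4.34*w - 2.06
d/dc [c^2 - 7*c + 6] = 2*c - 7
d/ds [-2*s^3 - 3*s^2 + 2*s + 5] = -6*s^2 - 6*s + 2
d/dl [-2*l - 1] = -2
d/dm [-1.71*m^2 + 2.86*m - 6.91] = 2.86 - 3.42*m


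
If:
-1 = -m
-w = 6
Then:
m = 1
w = -6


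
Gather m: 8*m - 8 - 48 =8*m - 56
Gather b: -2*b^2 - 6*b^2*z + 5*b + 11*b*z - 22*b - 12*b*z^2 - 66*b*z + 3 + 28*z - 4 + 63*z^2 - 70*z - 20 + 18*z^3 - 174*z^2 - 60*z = b^2*(-6*z - 2) + b*(-12*z^2 - 55*z - 17) + 18*z^3 - 111*z^2 - 102*z - 21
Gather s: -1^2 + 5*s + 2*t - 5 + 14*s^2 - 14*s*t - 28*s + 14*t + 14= 14*s^2 + s*(-14*t - 23) + 16*t + 8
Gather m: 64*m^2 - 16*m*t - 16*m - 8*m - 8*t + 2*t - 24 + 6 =64*m^2 + m*(-16*t - 24) - 6*t - 18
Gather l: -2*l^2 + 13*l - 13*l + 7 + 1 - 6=2 - 2*l^2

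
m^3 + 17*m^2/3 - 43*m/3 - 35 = (m - 3)*(m + 5/3)*(m + 7)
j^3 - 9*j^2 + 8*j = j*(j - 8)*(j - 1)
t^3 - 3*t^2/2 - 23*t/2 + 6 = (t - 4)*(t - 1/2)*(t + 3)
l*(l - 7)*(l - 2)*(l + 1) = l^4 - 8*l^3 + 5*l^2 + 14*l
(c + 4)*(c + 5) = c^2 + 9*c + 20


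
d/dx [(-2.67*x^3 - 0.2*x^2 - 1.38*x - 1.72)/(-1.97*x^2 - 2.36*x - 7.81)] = (5.2599*x^4 + 12.6024*x^3 + 60.3115*x^2 - 3.6528*x + 6.7186)/(3.8809*x^4 + 9.2984*x^3 + 36.341*x^2 + 36.8632*x + 60.9961)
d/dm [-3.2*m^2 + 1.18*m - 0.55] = 1.18 - 6.4*m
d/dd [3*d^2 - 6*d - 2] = 6*d - 6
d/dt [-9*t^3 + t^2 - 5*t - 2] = -27*t^2 + 2*t - 5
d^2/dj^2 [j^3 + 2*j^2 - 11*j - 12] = 6*j + 4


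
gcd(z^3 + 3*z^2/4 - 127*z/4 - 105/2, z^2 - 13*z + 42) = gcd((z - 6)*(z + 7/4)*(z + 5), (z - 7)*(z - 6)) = z - 6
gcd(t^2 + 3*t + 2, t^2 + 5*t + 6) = t + 2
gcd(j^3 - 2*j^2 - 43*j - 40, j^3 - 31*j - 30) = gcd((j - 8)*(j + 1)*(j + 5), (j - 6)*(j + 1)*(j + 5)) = j^2 + 6*j + 5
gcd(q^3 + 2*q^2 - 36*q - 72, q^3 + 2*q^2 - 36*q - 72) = q^3 + 2*q^2 - 36*q - 72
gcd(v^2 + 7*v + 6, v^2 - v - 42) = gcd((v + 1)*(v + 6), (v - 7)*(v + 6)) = v + 6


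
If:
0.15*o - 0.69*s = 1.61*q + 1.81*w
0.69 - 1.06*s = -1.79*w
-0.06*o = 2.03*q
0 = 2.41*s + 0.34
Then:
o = -4.79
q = 0.14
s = -0.14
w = -0.47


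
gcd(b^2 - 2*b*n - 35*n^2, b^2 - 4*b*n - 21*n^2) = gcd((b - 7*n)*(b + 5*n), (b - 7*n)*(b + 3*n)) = b - 7*n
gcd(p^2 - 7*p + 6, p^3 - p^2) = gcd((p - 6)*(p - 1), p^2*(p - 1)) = p - 1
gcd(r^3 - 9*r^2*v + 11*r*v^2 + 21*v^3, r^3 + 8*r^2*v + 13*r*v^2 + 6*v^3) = r + v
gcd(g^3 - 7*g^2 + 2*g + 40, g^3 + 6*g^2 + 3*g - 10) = g + 2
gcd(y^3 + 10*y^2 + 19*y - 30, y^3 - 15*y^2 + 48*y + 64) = 1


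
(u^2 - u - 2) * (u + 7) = u^3 + 6*u^2 - 9*u - 14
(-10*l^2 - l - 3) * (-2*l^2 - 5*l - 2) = 20*l^4 + 52*l^3 + 31*l^2 + 17*l + 6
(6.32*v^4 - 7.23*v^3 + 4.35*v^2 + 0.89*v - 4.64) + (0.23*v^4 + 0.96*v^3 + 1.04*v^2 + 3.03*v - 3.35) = 6.55*v^4 - 6.27*v^3 + 5.39*v^2 + 3.92*v - 7.99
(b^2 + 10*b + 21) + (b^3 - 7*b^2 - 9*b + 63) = b^3 - 6*b^2 + b + 84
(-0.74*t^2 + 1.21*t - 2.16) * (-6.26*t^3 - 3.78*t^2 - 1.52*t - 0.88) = 4.6324*t^5 - 4.7774*t^4 + 10.0726*t^3 + 6.9768*t^2 + 2.2184*t + 1.9008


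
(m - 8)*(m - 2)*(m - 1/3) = m^3 - 31*m^2/3 + 58*m/3 - 16/3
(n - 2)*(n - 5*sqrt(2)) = n^2 - 5*sqrt(2)*n - 2*n + 10*sqrt(2)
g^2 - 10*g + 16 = (g - 8)*(g - 2)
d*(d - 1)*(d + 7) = d^3 + 6*d^2 - 7*d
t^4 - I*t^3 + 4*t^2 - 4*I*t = t*(t - 2*I)*(t - I)*(t + 2*I)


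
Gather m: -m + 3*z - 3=-m + 3*z - 3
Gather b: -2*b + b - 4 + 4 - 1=-b - 1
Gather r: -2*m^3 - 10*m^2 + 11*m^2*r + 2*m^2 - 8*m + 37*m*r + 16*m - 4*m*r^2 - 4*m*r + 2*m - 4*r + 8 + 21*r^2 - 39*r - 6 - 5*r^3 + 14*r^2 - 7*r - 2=-2*m^3 - 8*m^2 + 10*m - 5*r^3 + r^2*(35 - 4*m) + r*(11*m^2 + 33*m - 50)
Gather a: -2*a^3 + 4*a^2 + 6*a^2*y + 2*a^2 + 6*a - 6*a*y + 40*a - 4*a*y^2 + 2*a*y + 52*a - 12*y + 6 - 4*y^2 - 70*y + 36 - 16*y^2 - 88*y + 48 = -2*a^3 + a^2*(6*y + 6) + a*(-4*y^2 - 4*y + 98) - 20*y^2 - 170*y + 90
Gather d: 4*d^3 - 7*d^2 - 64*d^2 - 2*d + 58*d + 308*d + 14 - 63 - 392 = 4*d^3 - 71*d^2 + 364*d - 441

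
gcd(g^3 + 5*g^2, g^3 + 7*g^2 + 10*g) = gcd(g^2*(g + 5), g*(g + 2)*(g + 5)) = g^2 + 5*g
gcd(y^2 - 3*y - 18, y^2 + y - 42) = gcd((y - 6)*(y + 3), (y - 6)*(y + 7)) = y - 6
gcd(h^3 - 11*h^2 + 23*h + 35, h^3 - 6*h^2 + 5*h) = h - 5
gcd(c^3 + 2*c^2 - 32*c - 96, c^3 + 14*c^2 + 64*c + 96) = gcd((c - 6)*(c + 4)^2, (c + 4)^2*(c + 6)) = c^2 + 8*c + 16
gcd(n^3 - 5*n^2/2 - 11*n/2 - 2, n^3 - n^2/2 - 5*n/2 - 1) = n^2 + 3*n/2 + 1/2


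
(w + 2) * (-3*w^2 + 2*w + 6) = -3*w^3 - 4*w^2 + 10*w + 12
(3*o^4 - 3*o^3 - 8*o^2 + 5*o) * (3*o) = 9*o^5 - 9*o^4 - 24*o^3 + 15*o^2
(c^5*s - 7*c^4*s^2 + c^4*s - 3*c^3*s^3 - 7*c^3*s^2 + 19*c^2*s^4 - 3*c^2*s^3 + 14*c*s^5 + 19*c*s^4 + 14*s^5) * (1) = c^5*s - 7*c^4*s^2 + c^4*s - 3*c^3*s^3 - 7*c^3*s^2 + 19*c^2*s^4 - 3*c^2*s^3 + 14*c*s^5 + 19*c*s^4 + 14*s^5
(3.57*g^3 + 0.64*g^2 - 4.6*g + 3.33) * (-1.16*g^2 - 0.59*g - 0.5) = -4.1412*g^5 - 2.8487*g^4 + 3.1734*g^3 - 1.4688*g^2 + 0.3353*g - 1.665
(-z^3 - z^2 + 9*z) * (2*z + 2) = -2*z^4 - 4*z^3 + 16*z^2 + 18*z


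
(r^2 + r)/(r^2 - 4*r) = (r + 1)/(r - 4)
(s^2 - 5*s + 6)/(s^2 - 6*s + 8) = (s - 3)/(s - 4)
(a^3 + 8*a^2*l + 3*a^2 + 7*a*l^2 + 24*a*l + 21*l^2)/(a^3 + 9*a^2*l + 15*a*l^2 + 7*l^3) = (a + 3)/(a + l)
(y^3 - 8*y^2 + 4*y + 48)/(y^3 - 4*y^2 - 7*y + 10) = (y^2 - 10*y + 24)/(y^2 - 6*y + 5)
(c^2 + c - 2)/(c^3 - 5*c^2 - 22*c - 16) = (c - 1)/(c^2 - 7*c - 8)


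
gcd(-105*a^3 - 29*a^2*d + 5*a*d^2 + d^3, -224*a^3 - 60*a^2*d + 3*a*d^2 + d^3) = 7*a + d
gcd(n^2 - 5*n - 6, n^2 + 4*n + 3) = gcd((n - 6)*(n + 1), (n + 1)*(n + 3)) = n + 1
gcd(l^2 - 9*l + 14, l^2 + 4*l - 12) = l - 2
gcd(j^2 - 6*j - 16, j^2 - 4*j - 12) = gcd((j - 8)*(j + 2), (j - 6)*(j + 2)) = j + 2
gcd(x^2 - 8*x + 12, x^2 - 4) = x - 2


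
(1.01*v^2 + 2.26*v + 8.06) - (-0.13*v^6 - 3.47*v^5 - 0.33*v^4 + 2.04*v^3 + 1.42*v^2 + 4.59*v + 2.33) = 0.13*v^6 + 3.47*v^5 + 0.33*v^4 - 2.04*v^3 - 0.41*v^2 - 2.33*v + 5.73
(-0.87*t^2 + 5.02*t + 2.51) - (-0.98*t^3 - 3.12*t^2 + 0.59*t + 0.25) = 0.98*t^3 + 2.25*t^2 + 4.43*t + 2.26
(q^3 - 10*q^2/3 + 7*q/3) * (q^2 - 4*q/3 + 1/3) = q^5 - 14*q^4/3 + 64*q^3/9 - 38*q^2/9 + 7*q/9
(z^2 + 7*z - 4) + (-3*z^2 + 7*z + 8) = -2*z^2 + 14*z + 4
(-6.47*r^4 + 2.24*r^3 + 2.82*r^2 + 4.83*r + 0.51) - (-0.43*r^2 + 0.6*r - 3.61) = -6.47*r^4 + 2.24*r^3 + 3.25*r^2 + 4.23*r + 4.12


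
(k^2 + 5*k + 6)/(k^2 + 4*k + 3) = (k + 2)/(k + 1)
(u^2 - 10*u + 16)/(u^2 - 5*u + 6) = (u - 8)/(u - 3)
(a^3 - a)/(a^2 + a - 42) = (a^3 - a)/(a^2 + a - 42)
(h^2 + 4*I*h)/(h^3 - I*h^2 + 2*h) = (h + 4*I)/(h^2 - I*h + 2)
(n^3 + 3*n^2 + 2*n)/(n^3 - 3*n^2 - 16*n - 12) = n/(n - 6)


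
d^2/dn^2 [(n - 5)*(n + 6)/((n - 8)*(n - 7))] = 4*(8*n^3 - 129*n^2 + 591*n - 547)/(n^6 - 45*n^5 + 843*n^4 - 8415*n^3 + 47208*n^2 - 141120*n + 175616)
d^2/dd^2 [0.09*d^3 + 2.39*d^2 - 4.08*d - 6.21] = 0.54*d + 4.78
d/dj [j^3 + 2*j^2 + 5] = j*(3*j + 4)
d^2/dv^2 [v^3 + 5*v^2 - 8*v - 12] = 6*v + 10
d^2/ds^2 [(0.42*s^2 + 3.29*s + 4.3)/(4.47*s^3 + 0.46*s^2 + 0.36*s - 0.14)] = (16.783956*s^6 + 394.422966*s^5 + 1067.548644*s^4 + 135.810952*s^3 + 71.845512*s^2 + 21.689376*s + 2.016496)/(89.314623*s^9 + 27.573642*s^8 + 24.416928*s^7 - 3.85325*s^6 + 0.239255999999999*s^5 - 1.261752*s^4 + 0.170388*s^3 - 0.027384*s^2 + 0.021168*s - 0.002744)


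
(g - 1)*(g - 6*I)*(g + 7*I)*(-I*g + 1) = -I*g^4 + 2*g^3 + I*g^3 - 2*g^2 - 41*I*g^2 + 42*g + 41*I*g - 42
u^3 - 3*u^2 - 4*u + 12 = (u - 3)*(u - 2)*(u + 2)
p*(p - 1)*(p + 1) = p^3 - p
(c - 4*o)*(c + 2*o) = c^2 - 2*c*o - 8*o^2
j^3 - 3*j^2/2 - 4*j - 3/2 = (j - 3)*(j + 1/2)*(j + 1)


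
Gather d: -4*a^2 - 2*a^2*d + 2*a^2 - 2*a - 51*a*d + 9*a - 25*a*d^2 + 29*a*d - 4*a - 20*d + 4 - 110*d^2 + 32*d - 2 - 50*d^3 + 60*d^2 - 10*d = -2*a^2 + 3*a - 50*d^3 + d^2*(-25*a - 50) + d*(-2*a^2 - 22*a + 2) + 2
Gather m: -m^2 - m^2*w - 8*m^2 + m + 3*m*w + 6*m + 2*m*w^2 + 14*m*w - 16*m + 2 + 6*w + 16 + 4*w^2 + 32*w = m^2*(-w - 9) + m*(2*w^2 + 17*w - 9) + 4*w^2 + 38*w + 18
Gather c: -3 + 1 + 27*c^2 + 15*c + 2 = 27*c^2 + 15*c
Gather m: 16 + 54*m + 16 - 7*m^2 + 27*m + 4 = -7*m^2 + 81*m + 36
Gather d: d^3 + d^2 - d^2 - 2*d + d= d^3 - d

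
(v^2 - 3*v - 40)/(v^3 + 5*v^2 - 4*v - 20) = (v - 8)/(v^2 - 4)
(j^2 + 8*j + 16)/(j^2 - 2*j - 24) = (j + 4)/(j - 6)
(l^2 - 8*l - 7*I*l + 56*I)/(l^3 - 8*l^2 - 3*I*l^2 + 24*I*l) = (l - 7*I)/(l*(l - 3*I))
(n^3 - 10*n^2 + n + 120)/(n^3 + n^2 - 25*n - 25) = (n^2 - 5*n - 24)/(n^2 + 6*n + 5)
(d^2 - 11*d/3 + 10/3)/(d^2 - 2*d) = (d - 5/3)/d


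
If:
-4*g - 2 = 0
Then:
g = -1/2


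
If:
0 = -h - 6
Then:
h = -6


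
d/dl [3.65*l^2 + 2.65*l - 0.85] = 7.3*l + 2.65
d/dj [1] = 0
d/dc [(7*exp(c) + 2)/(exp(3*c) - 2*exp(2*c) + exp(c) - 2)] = (-(7*exp(c) + 2)*(3*exp(2*c) - 4*exp(c) + 1) + 7*exp(3*c) - 14*exp(2*c) + 7*exp(c) - 14)*exp(c)/(exp(3*c) - 2*exp(2*c) + exp(c) - 2)^2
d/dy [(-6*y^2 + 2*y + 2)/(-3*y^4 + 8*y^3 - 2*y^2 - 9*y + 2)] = 2*(-18*y^5 + 33*y^4 - 4*y^3 + 5*y^2 - 8*y + 11)/(9*y^8 - 48*y^7 + 76*y^6 + 22*y^5 - 152*y^4 + 68*y^3 + 73*y^2 - 36*y + 4)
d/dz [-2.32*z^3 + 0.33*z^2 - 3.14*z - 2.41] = -6.96*z^2 + 0.66*z - 3.14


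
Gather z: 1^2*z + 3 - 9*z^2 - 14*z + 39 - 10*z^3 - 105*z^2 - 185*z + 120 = -10*z^3 - 114*z^2 - 198*z + 162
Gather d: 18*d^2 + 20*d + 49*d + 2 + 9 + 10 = 18*d^2 + 69*d + 21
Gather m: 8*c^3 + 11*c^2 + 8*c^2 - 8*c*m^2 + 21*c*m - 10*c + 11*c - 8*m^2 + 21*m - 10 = 8*c^3 + 19*c^2 + c + m^2*(-8*c - 8) + m*(21*c + 21) - 10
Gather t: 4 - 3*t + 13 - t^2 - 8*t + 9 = -t^2 - 11*t + 26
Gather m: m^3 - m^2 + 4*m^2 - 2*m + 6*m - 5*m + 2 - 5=m^3 + 3*m^2 - m - 3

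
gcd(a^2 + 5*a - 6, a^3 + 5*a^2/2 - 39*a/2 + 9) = a + 6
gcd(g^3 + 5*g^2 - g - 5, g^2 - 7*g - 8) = g + 1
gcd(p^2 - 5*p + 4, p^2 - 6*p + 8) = p - 4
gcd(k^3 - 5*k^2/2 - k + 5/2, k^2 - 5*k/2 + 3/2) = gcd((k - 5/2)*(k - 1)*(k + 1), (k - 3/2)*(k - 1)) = k - 1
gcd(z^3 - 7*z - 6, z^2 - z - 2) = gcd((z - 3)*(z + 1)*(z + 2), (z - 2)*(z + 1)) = z + 1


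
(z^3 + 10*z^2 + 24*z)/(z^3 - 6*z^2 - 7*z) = (z^2 + 10*z + 24)/(z^2 - 6*z - 7)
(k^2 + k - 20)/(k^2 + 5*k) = (k - 4)/k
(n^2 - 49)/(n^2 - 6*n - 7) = (n + 7)/(n + 1)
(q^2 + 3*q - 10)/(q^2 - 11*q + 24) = (q^2 + 3*q - 10)/(q^2 - 11*q + 24)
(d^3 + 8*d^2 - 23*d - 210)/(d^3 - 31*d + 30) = (d + 7)/(d - 1)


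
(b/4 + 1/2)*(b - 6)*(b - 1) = b^3/4 - 5*b^2/4 - 2*b + 3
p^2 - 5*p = p*(p - 5)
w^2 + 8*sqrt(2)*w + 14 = (w + sqrt(2))*(w + 7*sqrt(2))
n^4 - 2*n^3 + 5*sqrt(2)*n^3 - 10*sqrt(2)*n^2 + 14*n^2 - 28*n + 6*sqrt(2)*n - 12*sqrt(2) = (n - 2)*(n + sqrt(2))^2*(n + 3*sqrt(2))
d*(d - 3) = d^2 - 3*d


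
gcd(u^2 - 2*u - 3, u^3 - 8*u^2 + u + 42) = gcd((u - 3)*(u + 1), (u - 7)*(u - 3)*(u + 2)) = u - 3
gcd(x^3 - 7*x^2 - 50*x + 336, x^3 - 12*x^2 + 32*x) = x - 8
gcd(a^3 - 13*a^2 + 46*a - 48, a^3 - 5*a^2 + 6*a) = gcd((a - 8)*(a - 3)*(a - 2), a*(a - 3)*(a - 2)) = a^2 - 5*a + 6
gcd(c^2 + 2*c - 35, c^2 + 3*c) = 1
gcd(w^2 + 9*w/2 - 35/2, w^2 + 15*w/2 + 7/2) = w + 7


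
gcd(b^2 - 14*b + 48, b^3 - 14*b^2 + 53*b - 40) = b - 8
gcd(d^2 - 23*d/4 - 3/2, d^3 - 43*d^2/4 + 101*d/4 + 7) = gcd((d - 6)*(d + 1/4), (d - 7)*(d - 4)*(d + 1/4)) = d + 1/4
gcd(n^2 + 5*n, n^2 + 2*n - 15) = n + 5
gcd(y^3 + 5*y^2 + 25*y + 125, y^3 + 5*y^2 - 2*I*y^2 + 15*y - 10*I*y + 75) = y^2 + y*(5 - 5*I) - 25*I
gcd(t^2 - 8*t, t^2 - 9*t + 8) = t - 8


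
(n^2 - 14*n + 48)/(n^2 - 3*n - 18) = (n - 8)/(n + 3)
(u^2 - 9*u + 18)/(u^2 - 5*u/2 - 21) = 2*(u - 3)/(2*u + 7)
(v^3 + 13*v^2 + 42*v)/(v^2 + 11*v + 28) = v*(v + 6)/(v + 4)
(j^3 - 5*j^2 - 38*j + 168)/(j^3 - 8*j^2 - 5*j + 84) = (j + 6)/(j + 3)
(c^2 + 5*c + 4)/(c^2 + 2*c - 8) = (c + 1)/(c - 2)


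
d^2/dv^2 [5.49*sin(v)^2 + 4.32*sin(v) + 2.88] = -4.32*sin(v) + 10.98*cos(2*v)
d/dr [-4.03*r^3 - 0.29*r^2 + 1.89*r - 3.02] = -12.09*r^2 - 0.58*r + 1.89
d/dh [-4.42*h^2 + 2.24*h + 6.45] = 2.24 - 8.84*h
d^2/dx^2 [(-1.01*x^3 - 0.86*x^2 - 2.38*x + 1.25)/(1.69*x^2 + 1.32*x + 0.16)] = (-7.105427357601e-15*x^4 - 12.7315*x^3 + 21.536142*x^2 + 20.437176*x + 4.64128)/(4.826809*x^6 + 11.310156*x^5 + 10.204896*x^4 + 4.441536*x^3 + 0.966144*x^2 + 0.101376*x + 0.004096)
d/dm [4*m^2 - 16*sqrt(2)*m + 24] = 8*m - 16*sqrt(2)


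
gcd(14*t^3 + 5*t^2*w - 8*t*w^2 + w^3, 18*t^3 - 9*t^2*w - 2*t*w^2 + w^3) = 2*t - w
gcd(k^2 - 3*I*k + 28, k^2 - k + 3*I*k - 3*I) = 1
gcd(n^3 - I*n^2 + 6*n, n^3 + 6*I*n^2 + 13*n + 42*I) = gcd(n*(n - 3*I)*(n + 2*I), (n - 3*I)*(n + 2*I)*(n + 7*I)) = n^2 - I*n + 6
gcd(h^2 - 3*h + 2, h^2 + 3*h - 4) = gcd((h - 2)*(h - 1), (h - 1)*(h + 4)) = h - 1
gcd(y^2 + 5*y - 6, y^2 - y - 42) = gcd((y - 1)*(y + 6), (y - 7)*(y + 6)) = y + 6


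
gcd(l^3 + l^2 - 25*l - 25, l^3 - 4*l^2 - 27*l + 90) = l + 5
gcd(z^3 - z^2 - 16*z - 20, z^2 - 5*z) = z - 5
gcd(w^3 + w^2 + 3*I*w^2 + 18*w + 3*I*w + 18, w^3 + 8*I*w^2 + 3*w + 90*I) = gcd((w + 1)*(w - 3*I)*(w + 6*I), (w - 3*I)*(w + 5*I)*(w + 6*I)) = w^2 + 3*I*w + 18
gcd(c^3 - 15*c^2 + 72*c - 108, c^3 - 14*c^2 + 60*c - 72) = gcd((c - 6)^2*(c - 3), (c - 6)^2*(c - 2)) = c^2 - 12*c + 36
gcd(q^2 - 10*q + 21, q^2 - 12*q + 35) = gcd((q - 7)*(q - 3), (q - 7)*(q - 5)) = q - 7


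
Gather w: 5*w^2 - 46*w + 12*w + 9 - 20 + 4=5*w^2 - 34*w - 7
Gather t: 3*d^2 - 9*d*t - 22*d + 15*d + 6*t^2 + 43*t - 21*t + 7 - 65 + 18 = 3*d^2 - 7*d + 6*t^2 + t*(22 - 9*d) - 40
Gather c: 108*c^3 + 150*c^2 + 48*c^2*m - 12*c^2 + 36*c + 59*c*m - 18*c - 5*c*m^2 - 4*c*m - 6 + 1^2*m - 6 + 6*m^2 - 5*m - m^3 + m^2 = 108*c^3 + c^2*(48*m + 138) + c*(-5*m^2 + 55*m + 18) - m^3 + 7*m^2 - 4*m - 12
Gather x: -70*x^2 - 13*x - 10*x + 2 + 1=-70*x^2 - 23*x + 3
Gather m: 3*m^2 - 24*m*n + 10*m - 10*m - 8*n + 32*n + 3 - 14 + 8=3*m^2 - 24*m*n + 24*n - 3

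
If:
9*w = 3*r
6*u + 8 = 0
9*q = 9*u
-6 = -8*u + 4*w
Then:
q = -4/3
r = -25/2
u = -4/3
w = -25/6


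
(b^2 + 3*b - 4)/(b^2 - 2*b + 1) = (b + 4)/(b - 1)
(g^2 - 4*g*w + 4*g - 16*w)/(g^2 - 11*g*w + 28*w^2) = (-g - 4)/(-g + 7*w)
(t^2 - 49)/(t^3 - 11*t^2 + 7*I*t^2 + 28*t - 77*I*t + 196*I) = (t + 7)/(t^2 + t*(-4 + 7*I) - 28*I)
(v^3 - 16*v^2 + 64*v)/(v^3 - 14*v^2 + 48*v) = (v - 8)/(v - 6)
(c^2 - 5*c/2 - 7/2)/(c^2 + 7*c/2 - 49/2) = (c + 1)/(c + 7)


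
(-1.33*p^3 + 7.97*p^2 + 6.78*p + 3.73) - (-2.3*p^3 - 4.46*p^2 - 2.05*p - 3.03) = 0.97*p^3 + 12.43*p^2 + 8.83*p + 6.76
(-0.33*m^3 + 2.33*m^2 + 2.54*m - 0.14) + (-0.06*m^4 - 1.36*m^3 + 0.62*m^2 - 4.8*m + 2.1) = -0.06*m^4 - 1.69*m^3 + 2.95*m^2 - 2.26*m + 1.96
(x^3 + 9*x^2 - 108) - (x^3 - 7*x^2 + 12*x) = 16*x^2 - 12*x - 108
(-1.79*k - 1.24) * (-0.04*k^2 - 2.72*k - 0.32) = 0.0716*k^3 + 4.9184*k^2 + 3.9456*k + 0.3968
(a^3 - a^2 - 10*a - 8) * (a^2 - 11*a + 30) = a^5 - 12*a^4 + 31*a^3 + 72*a^2 - 212*a - 240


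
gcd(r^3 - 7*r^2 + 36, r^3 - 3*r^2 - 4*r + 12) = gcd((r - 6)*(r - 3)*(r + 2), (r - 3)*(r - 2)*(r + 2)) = r^2 - r - 6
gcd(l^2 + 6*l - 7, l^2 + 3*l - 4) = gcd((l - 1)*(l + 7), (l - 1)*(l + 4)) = l - 1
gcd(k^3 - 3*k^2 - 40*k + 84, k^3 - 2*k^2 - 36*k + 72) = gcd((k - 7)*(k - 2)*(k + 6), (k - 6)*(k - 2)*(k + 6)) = k^2 + 4*k - 12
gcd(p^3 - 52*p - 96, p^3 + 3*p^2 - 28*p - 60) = p^2 + 8*p + 12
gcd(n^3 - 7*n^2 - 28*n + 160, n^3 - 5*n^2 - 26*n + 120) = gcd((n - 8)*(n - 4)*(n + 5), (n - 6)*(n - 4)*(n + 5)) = n^2 + n - 20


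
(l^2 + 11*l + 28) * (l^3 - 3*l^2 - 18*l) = l^5 + 8*l^4 - 23*l^3 - 282*l^2 - 504*l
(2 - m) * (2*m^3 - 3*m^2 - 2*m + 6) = -2*m^4 + 7*m^3 - 4*m^2 - 10*m + 12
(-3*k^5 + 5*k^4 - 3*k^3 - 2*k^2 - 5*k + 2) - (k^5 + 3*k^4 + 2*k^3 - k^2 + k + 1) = -4*k^5 + 2*k^4 - 5*k^3 - k^2 - 6*k + 1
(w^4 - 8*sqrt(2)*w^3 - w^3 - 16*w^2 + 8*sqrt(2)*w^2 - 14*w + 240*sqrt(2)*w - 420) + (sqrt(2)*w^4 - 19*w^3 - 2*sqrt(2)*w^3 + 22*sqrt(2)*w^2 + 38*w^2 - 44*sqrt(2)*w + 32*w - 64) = w^4 + sqrt(2)*w^4 - 20*w^3 - 10*sqrt(2)*w^3 + 22*w^2 + 30*sqrt(2)*w^2 + 18*w + 196*sqrt(2)*w - 484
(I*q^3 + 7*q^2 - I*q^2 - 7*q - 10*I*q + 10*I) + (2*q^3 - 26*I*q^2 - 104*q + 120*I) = 2*q^3 + I*q^3 + 7*q^2 - 27*I*q^2 - 111*q - 10*I*q + 130*I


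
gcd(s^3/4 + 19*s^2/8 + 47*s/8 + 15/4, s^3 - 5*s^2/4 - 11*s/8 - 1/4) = 1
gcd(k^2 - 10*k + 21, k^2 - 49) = k - 7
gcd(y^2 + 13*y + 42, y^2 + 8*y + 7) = y + 7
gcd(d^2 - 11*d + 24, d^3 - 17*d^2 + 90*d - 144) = d^2 - 11*d + 24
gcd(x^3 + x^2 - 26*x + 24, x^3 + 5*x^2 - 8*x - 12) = x + 6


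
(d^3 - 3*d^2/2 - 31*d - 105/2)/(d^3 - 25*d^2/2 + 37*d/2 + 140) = (d + 3)/(d - 8)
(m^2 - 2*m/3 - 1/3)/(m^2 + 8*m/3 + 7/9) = 3*(m - 1)/(3*m + 7)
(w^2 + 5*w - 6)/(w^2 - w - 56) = (-w^2 - 5*w + 6)/(-w^2 + w + 56)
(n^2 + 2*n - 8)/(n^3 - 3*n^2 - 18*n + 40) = 1/(n - 5)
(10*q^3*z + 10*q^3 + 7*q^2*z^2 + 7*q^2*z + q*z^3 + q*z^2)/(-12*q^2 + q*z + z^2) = q*(10*q^2*z + 10*q^2 + 7*q*z^2 + 7*q*z + z^3 + z^2)/(-12*q^2 + q*z + z^2)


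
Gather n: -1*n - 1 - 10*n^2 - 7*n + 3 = -10*n^2 - 8*n + 2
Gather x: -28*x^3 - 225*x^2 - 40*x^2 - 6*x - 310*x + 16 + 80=-28*x^3 - 265*x^2 - 316*x + 96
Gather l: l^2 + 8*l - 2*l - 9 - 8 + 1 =l^2 + 6*l - 16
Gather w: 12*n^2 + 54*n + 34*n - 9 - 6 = 12*n^2 + 88*n - 15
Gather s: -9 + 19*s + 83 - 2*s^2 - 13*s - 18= -2*s^2 + 6*s + 56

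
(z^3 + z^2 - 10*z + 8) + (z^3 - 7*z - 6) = 2*z^3 + z^2 - 17*z + 2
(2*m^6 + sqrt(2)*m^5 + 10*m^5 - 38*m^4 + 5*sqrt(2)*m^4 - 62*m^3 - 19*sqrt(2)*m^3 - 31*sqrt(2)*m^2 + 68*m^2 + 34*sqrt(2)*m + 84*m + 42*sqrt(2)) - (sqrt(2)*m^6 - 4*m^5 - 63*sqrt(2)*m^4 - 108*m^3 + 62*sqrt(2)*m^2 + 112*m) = -sqrt(2)*m^6 + 2*m^6 + sqrt(2)*m^5 + 14*m^5 - 38*m^4 + 68*sqrt(2)*m^4 - 19*sqrt(2)*m^3 + 46*m^3 - 93*sqrt(2)*m^2 + 68*m^2 - 28*m + 34*sqrt(2)*m + 42*sqrt(2)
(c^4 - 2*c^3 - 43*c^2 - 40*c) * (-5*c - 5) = -5*c^5 + 5*c^4 + 225*c^3 + 415*c^2 + 200*c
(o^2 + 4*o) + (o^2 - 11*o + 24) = 2*o^2 - 7*o + 24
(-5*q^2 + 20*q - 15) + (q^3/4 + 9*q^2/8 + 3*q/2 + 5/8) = q^3/4 - 31*q^2/8 + 43*q/2 - 115/8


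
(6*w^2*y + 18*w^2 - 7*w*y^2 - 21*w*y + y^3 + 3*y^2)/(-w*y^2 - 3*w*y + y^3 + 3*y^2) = (-6*w + y)/y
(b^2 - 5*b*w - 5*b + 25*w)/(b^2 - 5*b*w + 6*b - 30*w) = (b - 5)/(b + 6)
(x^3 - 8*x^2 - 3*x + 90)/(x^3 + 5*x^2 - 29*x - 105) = (x - 6)/(x + 7)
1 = 1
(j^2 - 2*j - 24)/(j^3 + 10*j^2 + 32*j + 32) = (j - 6)/(j^2 + 6*j + 8)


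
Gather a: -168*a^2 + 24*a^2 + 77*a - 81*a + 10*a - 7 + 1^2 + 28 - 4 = -144*a^2 + 6*a + 18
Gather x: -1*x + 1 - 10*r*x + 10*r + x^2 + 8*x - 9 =10*r + x^2 + x*(7 - 10*r) - 8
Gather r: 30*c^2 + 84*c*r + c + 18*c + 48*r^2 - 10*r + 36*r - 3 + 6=30*c^2 + 19*c + 48*r^2 + r*(84*c + 26) + 3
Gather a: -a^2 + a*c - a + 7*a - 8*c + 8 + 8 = -a^2 + a*(c + 6) - 8*c + 16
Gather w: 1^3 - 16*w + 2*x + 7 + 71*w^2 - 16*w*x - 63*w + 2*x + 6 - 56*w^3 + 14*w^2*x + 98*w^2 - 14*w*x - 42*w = -56*w^3 + w^2*(14*x + 169) + w*(-30*x - 121) + 4*x + 14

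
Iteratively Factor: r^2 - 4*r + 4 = (r - 2)*(r - 2)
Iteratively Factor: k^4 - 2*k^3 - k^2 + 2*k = (k - 2)*(k^3 - k) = k*(k - 2)*(k^2 - 1) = k*(k - 2)*(k + 1)*(k - 1)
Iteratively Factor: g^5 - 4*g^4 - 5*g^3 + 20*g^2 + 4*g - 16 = (g - 4)*(g^4 - 5*g^2 + 4) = (g - 4)*(g - 1)*(g^3 + g^2 - 4*g - 4) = (g - 4)*(g - 1)*(g + 1)*(g^2 - 4) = (g - 4)*(g - 2)*(g - 1)*(g + 1)*(g + 2)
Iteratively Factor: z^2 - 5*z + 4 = (z - 4)*(z - 1)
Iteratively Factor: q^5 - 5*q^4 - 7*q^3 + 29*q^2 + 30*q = (q)*(q^4 - 5*q^3 - 7*q^2 + 29*q + 30) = q*(q - 3)*(q^3 - 2*q^2 - 13*q - 10) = q*(q - 5)*(q - 3)*(q^2 + 3*q + 2) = q*(q - 5)*(q - 3)*(q + 2)*(q + 1)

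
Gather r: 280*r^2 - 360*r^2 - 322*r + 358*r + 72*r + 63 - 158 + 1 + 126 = -80*r^2 + 108*r + 32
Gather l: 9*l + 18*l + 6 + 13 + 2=27*l + 21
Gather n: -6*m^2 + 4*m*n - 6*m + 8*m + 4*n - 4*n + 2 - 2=-6*m^2 + 4*m*n + 2*m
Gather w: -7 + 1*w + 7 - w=0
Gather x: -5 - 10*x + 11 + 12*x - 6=2*x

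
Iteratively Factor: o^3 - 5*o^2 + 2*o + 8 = (o - 4)*(o^2 - o - 2) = (o - 4)*(o + 1)*(o - 2)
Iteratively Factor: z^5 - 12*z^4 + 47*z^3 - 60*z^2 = (z)*(z^4 - 12*z^3 + 47*z^2 - 60*z) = z^2*(z^3 - 12*z^2 + 47*z - 60) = z^2*(z - 3)*(z^2 - 9*z + 20) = z^2*(z - 5)*(z - 3)*(z - 4)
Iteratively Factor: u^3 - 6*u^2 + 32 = (u + 2)*(u^2 - 8*u + 16) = (u - 4)*(u + 2)*(u - 4)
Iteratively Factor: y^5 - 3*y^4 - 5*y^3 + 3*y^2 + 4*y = (y)*(y^4 - 3*y^3 - 5*y^2 + 3*y + 4) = y*(y + 1)*(y^3 - 4*y^2 - y + 4) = y*(y + 1)^2*(y^2 - 5*y + 4) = y*(y - 1)*(y + 1)^2*(y - 4)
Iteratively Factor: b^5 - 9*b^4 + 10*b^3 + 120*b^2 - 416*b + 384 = (b - 2)*(b^4 - 7*b^3 - 4*b^2 + 112*b - 192) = (b - 4)*(b - 2)*(b^3 - 3*b^2 - 16*b + 48) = (b - 4)*(b - 2)*(b + 4)*(b^2 - 7*b + 12) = (b - 4)^2*(b - 2)*(b + 4)*(b - 3)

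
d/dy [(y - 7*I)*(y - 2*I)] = 2*y - 9*I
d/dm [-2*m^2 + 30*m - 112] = 30 - 4*m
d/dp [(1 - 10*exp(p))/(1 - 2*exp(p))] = -8*exp(p)/(2*exp(p) - 1)^2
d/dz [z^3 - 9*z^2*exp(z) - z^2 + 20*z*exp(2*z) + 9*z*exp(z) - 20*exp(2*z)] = -9*z^2*exp(z) + 3*z^2 + 40*z*exp(2*z) - 9*z*exp(z) - 2*z - 20*exp(2*z) + 9*exp(z)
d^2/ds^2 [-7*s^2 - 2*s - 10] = -14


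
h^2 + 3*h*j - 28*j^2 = (h - 4*j)*(h + 7*j)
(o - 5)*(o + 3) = o^2 - 2*o - 15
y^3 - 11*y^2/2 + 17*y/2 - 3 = (y - 3)*(y - 2)*(y - 1/2)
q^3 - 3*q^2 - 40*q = q*(q - 8)*(q + 5)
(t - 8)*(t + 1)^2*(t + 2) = t^4 - 4*t^3 - 27*t^2 - 38*t - 16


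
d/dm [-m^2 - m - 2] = -2*m - 1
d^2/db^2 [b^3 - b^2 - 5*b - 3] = 6*b - 2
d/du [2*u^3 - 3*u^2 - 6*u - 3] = 6*u^2 - 6*u - 6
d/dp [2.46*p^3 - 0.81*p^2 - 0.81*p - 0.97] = 7.38*p^2 - 1.62*p - 0.81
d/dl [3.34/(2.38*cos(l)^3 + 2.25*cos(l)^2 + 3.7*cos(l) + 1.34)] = (23.8476*cos(l)^2 + 15.03*cos(l) + 12.358)*sin(l)/(2.38*cos(l)^3 + 2.25*cos(l)^2 + 3.7*cos(l) + 1.34)^2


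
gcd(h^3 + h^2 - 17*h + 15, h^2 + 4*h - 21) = h - 3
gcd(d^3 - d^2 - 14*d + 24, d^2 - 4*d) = 1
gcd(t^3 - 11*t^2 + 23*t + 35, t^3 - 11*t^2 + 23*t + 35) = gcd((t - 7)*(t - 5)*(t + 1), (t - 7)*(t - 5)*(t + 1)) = t^3 - 11*t^2 + 23*t + 35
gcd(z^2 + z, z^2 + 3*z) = z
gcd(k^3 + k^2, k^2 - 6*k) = k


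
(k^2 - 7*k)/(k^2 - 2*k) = (k - 7)/(k - 2)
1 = 1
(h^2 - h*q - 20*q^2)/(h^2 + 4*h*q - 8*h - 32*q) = (h - 5*q)/(h - 8)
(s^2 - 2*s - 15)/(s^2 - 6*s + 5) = (s + 3)/(s - 1)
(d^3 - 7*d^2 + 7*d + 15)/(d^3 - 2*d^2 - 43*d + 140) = (d^2 - 2*d - 3)/(d^2 + 3*d - 28)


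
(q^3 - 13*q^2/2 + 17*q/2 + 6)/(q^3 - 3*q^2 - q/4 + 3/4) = 2*(q - 4)/(2*q - 1)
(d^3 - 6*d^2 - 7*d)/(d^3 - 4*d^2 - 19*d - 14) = d/(d + 2)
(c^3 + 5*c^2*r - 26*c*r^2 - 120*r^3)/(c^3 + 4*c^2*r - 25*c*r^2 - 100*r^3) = (c + 6*r)/(c + 5*r)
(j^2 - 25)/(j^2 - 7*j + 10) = (j + 5)/(j - 2)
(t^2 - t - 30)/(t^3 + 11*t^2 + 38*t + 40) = (t - 6)/(t^2 + 6*t + 8)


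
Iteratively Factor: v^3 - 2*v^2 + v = (v - 1)*(v^2 - v) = (v - 1)^2*(v)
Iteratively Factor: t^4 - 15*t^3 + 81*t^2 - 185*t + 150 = (t - 2)*(t^3 - 13*t^2 + 55*t - 75) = (t - 5)*(t - 2)*(t^2 - 8*t + 15) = (t - 5)^2*(t - 2)*(t - 3)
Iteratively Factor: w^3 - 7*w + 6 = (w + 3)*(w^2 - 3*w + 2) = (w - 1)*(w + 3)*(w - 2)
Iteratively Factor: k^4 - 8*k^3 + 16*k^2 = (k)*(k^3 - 8*k^2 + 16*k) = k*(k - 4)*(k^2 - 4*k) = k*(k - 4)^2*(k)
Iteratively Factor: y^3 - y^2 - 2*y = (y + 1)*(y^2 - 2*y) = (y - 2)*(y + 1)*(y)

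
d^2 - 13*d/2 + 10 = (d - 4)*(d - 5/2)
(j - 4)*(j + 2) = j^2 - 2*j - 8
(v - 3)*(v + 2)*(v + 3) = v^3 + 2*v^2 - 9*v - 18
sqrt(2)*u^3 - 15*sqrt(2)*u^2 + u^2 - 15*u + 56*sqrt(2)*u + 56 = (u - 8)*(u - 7)*(sqrt(2)*u + 1)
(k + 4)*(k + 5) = k^2 + 9*k + 20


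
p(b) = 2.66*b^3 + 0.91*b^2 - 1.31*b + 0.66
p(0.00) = 0.66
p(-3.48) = -95.86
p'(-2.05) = 28.49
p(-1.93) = -12.54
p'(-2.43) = 41.39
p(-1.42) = -3.26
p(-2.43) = -28.95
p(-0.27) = 1.03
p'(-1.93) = 24.90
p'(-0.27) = -1.22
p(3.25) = 97.33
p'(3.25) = 88.89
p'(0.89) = 6.63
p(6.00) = 600.12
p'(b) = 7.98*b^2 + 1.82*b - 1.31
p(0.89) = 2.09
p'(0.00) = -1.31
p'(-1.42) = 12.20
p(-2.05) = -15.75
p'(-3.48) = 89.00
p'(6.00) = 296.89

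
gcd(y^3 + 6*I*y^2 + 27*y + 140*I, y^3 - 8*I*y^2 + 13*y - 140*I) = y^2 - I*y + 20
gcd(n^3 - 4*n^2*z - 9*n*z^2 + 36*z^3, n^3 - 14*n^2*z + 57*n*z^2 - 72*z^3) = -n + 3*z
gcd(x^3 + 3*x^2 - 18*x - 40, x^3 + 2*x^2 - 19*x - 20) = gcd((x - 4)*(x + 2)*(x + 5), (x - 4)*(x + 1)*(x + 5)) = x^2 + x - 20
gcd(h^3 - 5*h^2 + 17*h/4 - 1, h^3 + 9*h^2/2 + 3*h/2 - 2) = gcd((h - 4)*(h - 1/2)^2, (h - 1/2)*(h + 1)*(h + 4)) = h - 1/2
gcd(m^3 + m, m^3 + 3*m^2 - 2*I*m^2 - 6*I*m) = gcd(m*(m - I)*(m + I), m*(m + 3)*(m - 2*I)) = m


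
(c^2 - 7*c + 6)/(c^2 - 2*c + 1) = (c - 6)/(c - 1)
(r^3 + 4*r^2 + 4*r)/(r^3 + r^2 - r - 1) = r*(r^2 + 4*r + 4)/(r^3 + r^2 - r - 1)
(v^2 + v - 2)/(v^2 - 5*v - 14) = (v - 1)/(v - 7)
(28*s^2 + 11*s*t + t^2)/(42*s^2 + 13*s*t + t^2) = (4*s + t)/(6*s + t)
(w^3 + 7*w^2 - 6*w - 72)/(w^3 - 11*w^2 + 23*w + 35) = (w^3 + 7*w^2 - 6*w - 72)/(w^3 - 11*w^2 + 23*w + 35)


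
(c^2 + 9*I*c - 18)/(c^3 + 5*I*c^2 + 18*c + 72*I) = 1/(c - 4*I)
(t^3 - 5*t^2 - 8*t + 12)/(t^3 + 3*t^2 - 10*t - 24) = (t^2 - 7*t + 6)/(t^2 + t - 12)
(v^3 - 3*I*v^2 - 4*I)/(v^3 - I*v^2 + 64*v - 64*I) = (v^3 - 3*I*v^2 - 4*I)/(v^3 - I*v^2 + 64*v - 64*I)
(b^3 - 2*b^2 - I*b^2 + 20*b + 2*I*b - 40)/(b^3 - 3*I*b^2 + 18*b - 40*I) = (b - 2)/(b - 2*I)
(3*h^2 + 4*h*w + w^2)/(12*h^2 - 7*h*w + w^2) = (3*h^2 + 4*h*w + w^2)/(12*h^2 - 7*h*w + w^2)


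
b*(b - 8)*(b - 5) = b^3 - 13*b^2 + 40*b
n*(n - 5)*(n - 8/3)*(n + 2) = n^4 - 17*n^3/3 - 2*n^2 + 80*n/3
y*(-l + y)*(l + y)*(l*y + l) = -l^3*y^2 - l^3*y + l*y^4 + l*y^3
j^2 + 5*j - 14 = (j - 2)*(j + 7)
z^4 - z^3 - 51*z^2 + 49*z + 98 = (z - 7)*(z - 2)*(z + 1)*(z + 7)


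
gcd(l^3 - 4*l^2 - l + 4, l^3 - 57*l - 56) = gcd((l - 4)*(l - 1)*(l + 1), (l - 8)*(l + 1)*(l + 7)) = l + 1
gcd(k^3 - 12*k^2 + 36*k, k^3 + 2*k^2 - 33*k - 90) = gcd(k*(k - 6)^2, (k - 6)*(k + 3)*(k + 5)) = k - 6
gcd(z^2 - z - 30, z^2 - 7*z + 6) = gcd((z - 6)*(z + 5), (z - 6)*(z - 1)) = z - 6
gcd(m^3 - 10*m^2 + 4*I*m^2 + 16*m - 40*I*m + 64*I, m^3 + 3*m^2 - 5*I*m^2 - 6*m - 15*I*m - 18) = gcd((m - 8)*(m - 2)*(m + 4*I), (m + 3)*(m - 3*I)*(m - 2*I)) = 1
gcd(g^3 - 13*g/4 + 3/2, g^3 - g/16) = 1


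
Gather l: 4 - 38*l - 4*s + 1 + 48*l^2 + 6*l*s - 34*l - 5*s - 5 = 48*l^2 + l*(6*s - 72) - 9*s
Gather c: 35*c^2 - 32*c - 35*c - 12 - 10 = 35*c^2 - 67*c - 22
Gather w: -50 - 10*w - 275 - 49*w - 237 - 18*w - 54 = -77*w - 616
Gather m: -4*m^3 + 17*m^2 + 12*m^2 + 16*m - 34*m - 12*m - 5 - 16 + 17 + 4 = -4*m^3 + 29*m^2 - 30*m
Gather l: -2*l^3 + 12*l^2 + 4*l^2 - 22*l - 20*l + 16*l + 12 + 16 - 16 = -2*l^3 + 16*l^2 - 26*l + 12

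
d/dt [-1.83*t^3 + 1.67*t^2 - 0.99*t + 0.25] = -5.49*t^2 + 3.34*t - 0.99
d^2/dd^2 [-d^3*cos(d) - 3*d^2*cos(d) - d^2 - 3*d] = d^3*cos(d) + 6*d^2*sin(d) + 3*d^2*cos(d) + 12*d*sin(d) - 6*d*cos(d) - 6*cos(d) - 2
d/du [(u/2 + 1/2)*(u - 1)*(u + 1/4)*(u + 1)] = 2*u^3 + 15*u^2/8 - 3*u/4 - 5/8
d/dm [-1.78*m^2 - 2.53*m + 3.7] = -3.56*m - 2.53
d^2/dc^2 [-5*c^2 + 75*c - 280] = -10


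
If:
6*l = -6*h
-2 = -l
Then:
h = -2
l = 2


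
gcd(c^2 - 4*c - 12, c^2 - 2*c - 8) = c + 2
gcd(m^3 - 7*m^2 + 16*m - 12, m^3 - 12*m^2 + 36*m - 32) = m^2 - 4*m + 4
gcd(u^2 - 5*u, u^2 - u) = u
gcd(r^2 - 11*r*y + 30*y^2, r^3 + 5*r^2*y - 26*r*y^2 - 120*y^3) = -r + 5*y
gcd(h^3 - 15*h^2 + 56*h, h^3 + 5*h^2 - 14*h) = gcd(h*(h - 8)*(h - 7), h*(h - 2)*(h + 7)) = h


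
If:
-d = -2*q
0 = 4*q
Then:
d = 0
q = 0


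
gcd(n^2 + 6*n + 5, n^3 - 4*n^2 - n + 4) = n + 1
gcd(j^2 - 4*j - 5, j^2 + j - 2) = 1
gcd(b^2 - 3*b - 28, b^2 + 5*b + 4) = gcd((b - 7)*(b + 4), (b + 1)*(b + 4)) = b + 4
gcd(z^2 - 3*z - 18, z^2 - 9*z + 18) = z - 6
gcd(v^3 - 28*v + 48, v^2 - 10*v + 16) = v - 2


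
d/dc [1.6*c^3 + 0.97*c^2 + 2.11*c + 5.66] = 4.8*c^2 + 1.94*c + 2.11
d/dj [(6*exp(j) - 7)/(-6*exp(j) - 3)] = -20*exp(j)/(3*(2*exp(j) + 1)^2)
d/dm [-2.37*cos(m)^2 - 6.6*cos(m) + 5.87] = (4.74*cos(m) + 6.6)*sin(m)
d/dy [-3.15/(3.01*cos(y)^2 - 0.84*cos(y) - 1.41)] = (2.646 - 18.963*cos(y))*sin(y)/(-3.01*cos(y)^2 + 0.84*cos(y) + 1.41)^2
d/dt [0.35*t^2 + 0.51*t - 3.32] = 0.7*t + 0.51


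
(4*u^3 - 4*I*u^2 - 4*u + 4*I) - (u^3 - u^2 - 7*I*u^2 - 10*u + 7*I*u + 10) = 3*u^3 + u^2 + 3*I*u^2 + 6*u - 7*I*u - 10 + 4*I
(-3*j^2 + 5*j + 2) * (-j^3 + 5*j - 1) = 3*j^5 - 5*j^4 - 17*j^3 + 28*j^2 + 5*j - 2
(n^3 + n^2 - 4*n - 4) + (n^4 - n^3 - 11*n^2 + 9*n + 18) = n^4 - 10*n^2 + 5*n + 14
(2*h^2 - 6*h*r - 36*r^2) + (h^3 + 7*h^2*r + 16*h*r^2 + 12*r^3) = h^3 + 7*h^2*r + 2*h^2 + 16*h*r^2 - 6*h*r + 12*r^3 - 36*r^2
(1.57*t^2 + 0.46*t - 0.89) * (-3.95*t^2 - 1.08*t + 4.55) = -6.2015*t^4 - 3.5126*t^3 + 10.1622*t^2 + 3.0542*t - 4.0495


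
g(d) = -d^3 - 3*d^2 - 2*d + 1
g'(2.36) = -32.87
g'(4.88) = -102.72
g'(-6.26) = -82.00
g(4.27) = -140.09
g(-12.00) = 1321.00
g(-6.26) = 141.27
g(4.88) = -196.42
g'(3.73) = -66.12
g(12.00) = -2183.00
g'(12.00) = -506.00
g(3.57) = -89.87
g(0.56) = -1.24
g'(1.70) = -20.87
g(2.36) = -33.57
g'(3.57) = -61.65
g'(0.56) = -6.30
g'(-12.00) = -362.00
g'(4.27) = -82.32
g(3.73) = -100.09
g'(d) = -3*d^2 - 6*d - 2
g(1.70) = -15.98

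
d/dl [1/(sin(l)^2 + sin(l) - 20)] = -(2*sin(l) + 1)*cos(l)/(sin(l)^2 + sin(l) - 20)^2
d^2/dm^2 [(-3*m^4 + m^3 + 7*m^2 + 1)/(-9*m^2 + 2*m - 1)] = 2*(243*m^6 - 162*m^5 + 117*m^4 - 169*m^3 - 30*m^2 + 51*m - 2)/(729*m^6 - 486*m^5 + 351*m^4 - 116*m^3 + 39*m^2 - 6*m + 1)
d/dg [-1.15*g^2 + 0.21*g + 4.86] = 0.21 - 2.3*g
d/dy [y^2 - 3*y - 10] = 2*y - 3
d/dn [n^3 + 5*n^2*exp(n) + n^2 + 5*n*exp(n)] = 5*n^2*exp(n) + 3*n^2 + 15*n*exp(n) + 2*n + 5*exp(n)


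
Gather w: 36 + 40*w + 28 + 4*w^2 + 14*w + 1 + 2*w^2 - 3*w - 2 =6*w^2 + 51*w + 63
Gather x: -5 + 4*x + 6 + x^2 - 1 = x^2 + 4*x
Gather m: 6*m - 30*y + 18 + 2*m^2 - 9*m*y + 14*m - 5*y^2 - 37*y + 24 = 2*m^2 + m*(20 - 9*y) - 5*y^2 - 67*y + 42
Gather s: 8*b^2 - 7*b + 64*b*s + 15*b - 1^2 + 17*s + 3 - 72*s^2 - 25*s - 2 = 8*b^2 + 8*b - 72*s^2 + s*(64*b - 8)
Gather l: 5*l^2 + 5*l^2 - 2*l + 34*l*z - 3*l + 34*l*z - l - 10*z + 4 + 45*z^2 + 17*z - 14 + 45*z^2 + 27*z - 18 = 10*l^2 + l*(68*z - 6) + 90*z^2 + 34*z - 28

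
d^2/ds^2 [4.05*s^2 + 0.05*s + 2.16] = 8.10000000000000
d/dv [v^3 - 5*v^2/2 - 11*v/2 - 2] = 3*v^2 - 5*v - 11/2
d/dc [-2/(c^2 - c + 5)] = 2*(2*c - 1)/(c^2 - c + 5)^2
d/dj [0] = 0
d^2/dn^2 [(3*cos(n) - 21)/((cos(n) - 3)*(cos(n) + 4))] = 3*(29*(1 - cos(n)^2)^2 - cos(n)^5 - 49*cos(n)^3 + 347*cos(n)^2 - 30*cos(n) - 187)/((cos(n) - 3)^3*(cos(n) + 4)^3)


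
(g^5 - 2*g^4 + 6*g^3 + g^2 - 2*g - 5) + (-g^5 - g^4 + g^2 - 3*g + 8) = -3*g^4 + 6*g^3 + 2*g^2 - 5*g + 3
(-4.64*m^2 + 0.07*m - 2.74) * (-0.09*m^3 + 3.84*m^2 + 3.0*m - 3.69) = 0.4176*m^5 - 17.8239*m^4 - 13.4046*m^3 + 6.81*m^2 - 8.4783*m + 10.1106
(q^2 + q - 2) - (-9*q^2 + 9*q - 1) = 10*q^2 - 8*q - 1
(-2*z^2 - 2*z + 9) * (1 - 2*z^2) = 4*z^4 + 4*z^3 - 20*z^2 - 2*z + 9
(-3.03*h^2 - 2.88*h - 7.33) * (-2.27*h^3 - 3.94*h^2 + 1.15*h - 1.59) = 6.8781*h^5 + 18.4758*h^4 + 24.5018*h^3 + 30.3859*h^2 - 3.8503*h + 11.6547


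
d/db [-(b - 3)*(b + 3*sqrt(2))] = -2*b - 3*sqrt(2) + 3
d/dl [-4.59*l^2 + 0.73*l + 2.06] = 0.73 - 9.18*l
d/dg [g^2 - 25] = 2*g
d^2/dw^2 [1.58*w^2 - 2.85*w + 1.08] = 3.16000000000000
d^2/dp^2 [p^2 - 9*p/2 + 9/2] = 2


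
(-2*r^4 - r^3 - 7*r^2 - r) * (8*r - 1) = -16*r^5 - 6*r^4 - 55*r^3 - r^2 + r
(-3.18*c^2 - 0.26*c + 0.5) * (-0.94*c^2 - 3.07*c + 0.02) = 2.9892*c^4 + 10.007*c^3 + 0.2646*c^2 - 1.5402*c + 0.01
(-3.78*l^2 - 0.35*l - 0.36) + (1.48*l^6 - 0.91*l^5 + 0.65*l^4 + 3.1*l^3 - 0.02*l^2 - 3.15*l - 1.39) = 1.48*l^6 - 0.91*l^5 + 0.65*l^4 + 3.1*l^3 - 3.8*l^2 - 3.5*l - 1.75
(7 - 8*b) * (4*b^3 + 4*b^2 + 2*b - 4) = -32*b^4 - 4*b^3 + 12*b^2 + 46*b - 28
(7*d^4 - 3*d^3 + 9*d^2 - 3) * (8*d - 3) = 56*d^5 - 45*d^4 + 81*d^3 - 27*d^2 - 24*d + 9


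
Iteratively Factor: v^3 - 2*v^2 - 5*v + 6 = (v + 2)*(v^2 - 4*v + 3) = (v - 1)*(v + 2)*(v - 3)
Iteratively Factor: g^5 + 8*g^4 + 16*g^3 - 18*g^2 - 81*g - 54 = (g + 1)*(g^4 + 7*g^3 + 9*g^2 - 27*g - 54) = (g - 2)*(g + 1)*(g^3 + 9*g^2 + 27*g + 27) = (g - 2)*(g + 1)*(g + 3)*(g^2 + 6*g + 9) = (g - 2)*(g + 1)*(g + 3)^2*(g + 3)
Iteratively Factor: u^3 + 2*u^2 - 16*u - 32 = (u - 4)*(u^2 + 6*u + 8) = (u - 4)*(u + 4)*(u + 2)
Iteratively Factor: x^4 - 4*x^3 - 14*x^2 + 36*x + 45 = (x + 1)*(x^3 - 5*x^2 - 9*x + 45) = (x + 1)*(x + 3)*(x^2 - 8*x + 15) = (x - 5)*(x + 1)*(x + 3)*(x - 3)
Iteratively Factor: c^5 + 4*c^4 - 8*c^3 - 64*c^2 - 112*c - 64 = (c - 4)*(c^4 + 8*c^3 + 24*c^2 + 32*c + 16) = (c - 4)*(c + 2)*(c^3 + 6*c^2 + 12*c + 8) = (c - 4)*(c + 2)^2*(c^2 + 4*c + 4) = (c - 4)*(c + 2)^3*(c + 2)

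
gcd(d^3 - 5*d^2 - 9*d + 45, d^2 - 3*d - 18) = d + 3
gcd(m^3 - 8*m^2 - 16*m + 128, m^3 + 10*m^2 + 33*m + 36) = m + 4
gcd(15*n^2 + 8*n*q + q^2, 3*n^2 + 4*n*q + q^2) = 3*n + q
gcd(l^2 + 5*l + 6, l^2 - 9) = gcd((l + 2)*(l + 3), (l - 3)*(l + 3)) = l + 3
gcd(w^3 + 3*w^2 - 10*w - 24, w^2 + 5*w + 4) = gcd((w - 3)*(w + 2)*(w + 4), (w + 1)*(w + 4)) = w + 4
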